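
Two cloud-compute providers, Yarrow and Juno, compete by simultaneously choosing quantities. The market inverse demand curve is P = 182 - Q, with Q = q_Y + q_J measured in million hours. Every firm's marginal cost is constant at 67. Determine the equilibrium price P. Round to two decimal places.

105.33

Each firm earns π_i = (182 - Q)q_i - 67q_i.
First-order condition (treating rivals' output as given): 115 - 2q_i - q_j = 0.
With identical firms every q_j equals q_i, so q_j = q_i and 115 = 3q_i, giving q_i = 115/3.
Total output Q = 230/3, so price P = 182 - 230/3 = 316/3.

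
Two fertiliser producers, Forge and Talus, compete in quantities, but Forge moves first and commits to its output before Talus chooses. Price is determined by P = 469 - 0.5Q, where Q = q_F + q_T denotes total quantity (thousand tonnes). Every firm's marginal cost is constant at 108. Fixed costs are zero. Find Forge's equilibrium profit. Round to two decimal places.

32580.25

Solve by backward induction. Given q_F, the follower Talus maximises π_T = (469 - (1/2)q_F - (1/2)q_T)q_T - 108q_T.
Follower FOC: 361 - (1/2)q_F - q_T = 0, so q_T(q_F) = (361 - (1/2)q_F).
The leader anticipates this reaction. Substituting into P = 469 - 0.5Q gives P = 577/2 - (1/4)q_F, so π_F = (577/2 - (1/4)q_F)q_F - 108q_F.
Maximising: ∂π_F/∂q_F = 361/2 - (1/2)q_F = 0, giving q_F = 361.
Then q_T = (361 - (1/2)·361) = 361/2.
Price P = 469 - (1/2)·(1083/2) = 793/4.
Forge's profit: (793/4 - 108)·361 = 32580.2500.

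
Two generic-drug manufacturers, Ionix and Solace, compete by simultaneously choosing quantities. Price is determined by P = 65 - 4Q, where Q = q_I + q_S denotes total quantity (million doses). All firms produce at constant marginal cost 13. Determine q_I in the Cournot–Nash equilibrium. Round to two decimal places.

Each firm earns π_i = (65 - 4Q)q_i - 13q_i.
First-order condition (treating rivals' output as given): 52 - 8q_i - 4q_j = 0.
With identical firms every q_j equals q_i, so q_j = q_i and 52 = 12q_i, giving q_i = 13/3.

4.33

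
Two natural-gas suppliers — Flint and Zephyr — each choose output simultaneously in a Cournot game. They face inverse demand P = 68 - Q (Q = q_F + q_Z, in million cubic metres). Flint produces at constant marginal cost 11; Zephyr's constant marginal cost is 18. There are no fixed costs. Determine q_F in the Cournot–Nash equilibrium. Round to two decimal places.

Flint's profit: π_F = (68 - Q)q_F - (11q_F). Setting ∂π_F/∂q_F = 0: 57 - 2q_F - (q_Z) = 0.
Zephyr's profit: π_Z = (68 - Q)q_Z - (18q_Z). Setting ∂π_Z/∂q_Z = 0: 50 - 2q_Z - (q_F) = 0.
Best responses: q_F = (57 - q_Z)/2, q_Z = (50 - q_F)/2.
Substituting one into the other gives q_F = 64/3 and q_Z = 43/3.

21.33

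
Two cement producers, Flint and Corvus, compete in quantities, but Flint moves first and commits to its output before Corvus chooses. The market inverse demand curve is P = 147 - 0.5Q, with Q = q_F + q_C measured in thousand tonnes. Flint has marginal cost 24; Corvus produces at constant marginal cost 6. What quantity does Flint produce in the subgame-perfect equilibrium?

The follower Corvus best-responds to any q_F: π_C = (147 - 0.5Q)q_C - 6q_C.
∂π_C/∂q_C = 141 - (1/2)q_F - q_C = 0 gives the reaction function q_C = (141 - (1/2)q_F).
Flint substitutes q_C(q_F) into its own profit: π_F = q_F(147 - (1/2)q_F - (141 - (1/2)q_F)/2) - 24q_F = (153/2 - (1/4)q_F)q_F - 24q_F.
Leader FOC: 105/2 - (1/2)q_F = 0, so q_F = 105.
Then q_C = (141 - (1/2)·105) = 177/2.

105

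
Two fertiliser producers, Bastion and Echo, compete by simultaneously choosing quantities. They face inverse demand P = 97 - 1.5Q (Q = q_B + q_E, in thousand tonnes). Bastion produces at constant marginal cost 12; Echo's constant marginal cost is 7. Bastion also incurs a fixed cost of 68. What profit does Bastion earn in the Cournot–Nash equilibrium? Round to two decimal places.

Bastion's profit: π_B = (97 - 1.5Q)q_B - (12q_B). Setting ∂π_B/∂q_B = 0: 85 - 3q_B - (3/2)(q_E) = 0.
Echo's profit: π_E = (97 - 1.5Q)q_E - (7q_E). Setting ∂π_E/∂q_E = 0: 90 - 3q_E - (3/2)(q_B) = 0.
Best responses: q_B = (85 - (3/2)q_E)/3, q_E = (90 - (3/2)q_B)/3.
Substituting one into the other gives q_B = 160/9 and q_E = 190/9.
Price P = 97 - (3/2)·(350/9) = 116/3.
Bastion's profit: (116/3 - 12)·(160/9) - 68 = 406.0741.

406.07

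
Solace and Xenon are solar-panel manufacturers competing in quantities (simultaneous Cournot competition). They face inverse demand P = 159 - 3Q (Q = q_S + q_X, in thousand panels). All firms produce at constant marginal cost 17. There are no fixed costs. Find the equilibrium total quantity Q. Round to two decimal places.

A representative firm's profit is π_i = q_i(159 - 3Q) - 17q_i.
First-order condition (treating rivals' output as given): 142 - 6q_i - 3q_j = 0.
With identical firms every q_j equals q_i, so q_j = q_i and 142 = 9q_i, giving q_i = 142/9.
Total output Q = 142/9 + 142/9 = 284/9.

31.56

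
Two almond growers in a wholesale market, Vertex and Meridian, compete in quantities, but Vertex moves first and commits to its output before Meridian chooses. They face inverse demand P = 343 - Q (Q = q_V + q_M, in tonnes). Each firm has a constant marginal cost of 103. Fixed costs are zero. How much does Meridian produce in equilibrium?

Solve by backward induction. Given q_V, the follower Meridian maximises π_M = (343 - q_V - q_M)q_M - 103q_M.
Follower FOC: 240 - q_V - 2q_M = 0, so q_M(q_V) = (240 - q_V)/2.
Vertex substitutes q_M(q_V) into its own profit: π_V = q_V(343 - q_V - (240 - q_V)/2) - 103q_V = (223 - (1/2)q_V)q_V - 103q_V.
The leader's first-order condition 120 - q_V = 0 yields q_V = 120.
Then q_M = (240 - 120)/2 = 60.

60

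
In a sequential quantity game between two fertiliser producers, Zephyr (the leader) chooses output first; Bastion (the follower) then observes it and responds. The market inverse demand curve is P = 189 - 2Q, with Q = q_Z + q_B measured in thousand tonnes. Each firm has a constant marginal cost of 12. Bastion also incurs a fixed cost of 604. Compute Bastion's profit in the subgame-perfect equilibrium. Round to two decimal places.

375.03

Solve by backward induction. Given q_Z, the follower Bastion maximises π_B = (189 - 2q_Z - 2q_B)q_B - 12q_B.
Setting the follower's marginal profit to zero, 177 - 2q_Z - 4q_B = 0, i.e. q_B = (177 - 2q_Z)/4.
Zephyr substitutes q_B(q_Z) into its own profit: π_Z = q_Z(189 - 2q_Z - (177 - 2q_Z)/2) - 12q_Z = (201/2 - q_Z)q_Z - 12q_Z.
Leader FOC: 177/2 - 2q_Z = 0, so q_Z = 177/4.
Then q_B = (177 - 2·(177/4))/4 = 177/8.
Price P = 189 - 2·(531/8) = 225/4.
Bastion's profit: (225/4 - 12)·(177/8) - 604 = 375.0313.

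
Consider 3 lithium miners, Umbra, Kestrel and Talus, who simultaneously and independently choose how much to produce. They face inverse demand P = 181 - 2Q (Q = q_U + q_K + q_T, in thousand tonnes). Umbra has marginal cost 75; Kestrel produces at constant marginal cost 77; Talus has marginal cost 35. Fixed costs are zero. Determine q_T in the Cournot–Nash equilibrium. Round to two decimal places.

Umbra's profit: π_U = (181 - 2Q)q_U - (75q_U). Setting ∂π_U/∂q_U = 0: 106 - 4q_U - 2(q_K + q_T) = 0.
Kestrel's first-order condition: 104 - 4q_K - 2(q_U + q_T) = 0.
Talus's first-order condition: 146 - 4q_T - 2(q_U + q_K) = 0.
Summing all 3 equations gives 356 − 8Q = 0, hence Q = 89/2.
Back-substituting: q_U = (106 − 89)/2 = 17/2, q_K = (104 − 89)/2 = 15/2, q_T = (146 − 89)/2 = 57/2.

28.50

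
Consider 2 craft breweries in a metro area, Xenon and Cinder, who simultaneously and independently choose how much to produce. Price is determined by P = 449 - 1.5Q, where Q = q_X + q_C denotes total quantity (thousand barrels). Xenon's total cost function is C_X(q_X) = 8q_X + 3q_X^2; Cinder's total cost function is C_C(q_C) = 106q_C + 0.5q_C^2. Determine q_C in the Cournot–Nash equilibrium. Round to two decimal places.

71.87

Xenon's profit: π_X = (449 - 1.5Q)q_X - (8q_X + 3q_X²). Setting ∂π_X/∂q_X = 0: 441 - 9q_X - (3/2)(q_C) = 0.
Cinder's profit: π_C = (449 - 1.5Q)q_C - (106q_C + (1/2)q_C²). Setting ∂π_C/∂q_C = 0: 343 - 4q_C - (3/2)(q_X) = 0.
So q_X = (441 - (3/2)q_C)/9 and q_C = (343 - (3/2)q_X)/4.
Solving the pair: q_X = 1666/45, q_C = 1078/15.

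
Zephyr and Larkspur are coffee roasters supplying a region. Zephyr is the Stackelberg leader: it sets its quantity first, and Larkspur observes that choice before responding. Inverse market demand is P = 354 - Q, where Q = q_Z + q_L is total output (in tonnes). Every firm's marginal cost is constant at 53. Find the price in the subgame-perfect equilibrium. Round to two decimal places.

128.25

The follower Larkspur best-responds to any q_Z: π_L = (354 - Q)q_L - 53q_L.
Setting the follower's marginal profit to zero, 301 - q_Z - 2q_L = 0, i.e. q_L = (301 - q_Z)/2.
Zephyr substitutes q_L(q_Z) into its own profit: π_Z = q_Z(354 - q_Z - (301 - q_Z)/2) - 53q_Z = (407/2 - (1/2)q_Z)q_Z - 53q_Z.
The leader's first-order condition 301/2 - q_Z = 0 yields q_Z = 301/2.
Then q_L = (301 - 301/2)/2 = 301/4.
Total output Q = 903/4, so price P = 354 - 903/4 = 513/4.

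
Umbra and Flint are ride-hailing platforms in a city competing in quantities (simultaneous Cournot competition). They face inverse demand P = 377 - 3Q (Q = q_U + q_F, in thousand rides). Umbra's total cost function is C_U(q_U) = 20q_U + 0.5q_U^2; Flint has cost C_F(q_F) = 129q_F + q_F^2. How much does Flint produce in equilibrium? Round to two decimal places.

14.15

Umbra's profit: π_U = (377 - 3Q)q_U - (20q_U + (1/2)q_U²). Setting ∂π_U/∂q_U = 0: 357 - 7q_U - 3(q_F) = 0.
Flint's profit: π_F = (377 - 3Q)q_F - (129q_F + q_F²). Setting ∂π_F/∂q_F = 0: 248 - 8q_F - 3(q_U) = 0.
Best responses: q_U = (357 - 3q_F)/7, q_F = (248 - 3q_U)/8.
Solving the pair: q_U = 44.9362, q_F = 665/47.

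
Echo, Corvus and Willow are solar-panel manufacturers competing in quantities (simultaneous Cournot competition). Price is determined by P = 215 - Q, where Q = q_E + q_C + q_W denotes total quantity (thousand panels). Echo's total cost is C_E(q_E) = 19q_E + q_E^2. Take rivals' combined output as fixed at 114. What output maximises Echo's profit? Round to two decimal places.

With rivals' combined output fixed at 114, Echo's profit is π_E = (215 - 114 - q_E)q_E - (19q_E + q_E²) = (101 - q_E)q_E - (19q_E + q_E²).
∂π_E/∂q_E = 82 - 4q_E = 0, so q_E = 41/2.

20.50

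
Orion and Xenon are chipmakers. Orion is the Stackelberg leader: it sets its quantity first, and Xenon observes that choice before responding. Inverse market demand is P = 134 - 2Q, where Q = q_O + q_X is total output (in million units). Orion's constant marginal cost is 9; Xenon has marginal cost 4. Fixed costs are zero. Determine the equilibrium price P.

Solve by backward induction. Given q_O, the follower Xenon maximises π_X = (134 - 2q_O - 2q_X)q_X - 4q_X.
Setting the follower's marginal profit to zero, 130 - 2q_O - 4q_X = 0, i.e. q_X = (130 - 2q_O)/4.
Orion substitutes q_X(q_O) into its own profit: π_O = q_O(134 - 2q_O - (130 - 2q_O)/2) - 9q_O = (69 - q_O)q_O - 9q_O.
Leader FOC: 60 - 2q_O = 0, so q_O = 30.
Then q_X = (130 - 2·30)/4 = 35/2.
Total output Q = 95/2, so price P = 134 - 2·(95/2) = 39.

39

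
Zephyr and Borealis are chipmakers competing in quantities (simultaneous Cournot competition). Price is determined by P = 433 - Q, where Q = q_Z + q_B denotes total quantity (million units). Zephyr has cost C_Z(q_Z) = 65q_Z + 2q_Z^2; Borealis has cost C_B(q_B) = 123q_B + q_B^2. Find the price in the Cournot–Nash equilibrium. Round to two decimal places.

317.61

Zephyr's profit: π_Z = (433 - Q)q_Z - (65q_Z + 2q_Z²). Setting ∂π_Z/∂q_Z = 0: 368 - 6q_Z - (q_B) = 0.
Borealis's profit: π_B = (433 - Q)q_B - (123q_B + q_B²). Setting ∂π_B/∂q_B = 0: 310 - 4q_B - (q_Z) = 0.
So q_Z = (368 - q_B)/6 and q_B = (310 - q_Z)/4.
Solving the pair: q_Z = 1162/23, q_B = 1492/23.
Total output Q = 115.3913, so price P = 433 - 115.3913 = 317.6087.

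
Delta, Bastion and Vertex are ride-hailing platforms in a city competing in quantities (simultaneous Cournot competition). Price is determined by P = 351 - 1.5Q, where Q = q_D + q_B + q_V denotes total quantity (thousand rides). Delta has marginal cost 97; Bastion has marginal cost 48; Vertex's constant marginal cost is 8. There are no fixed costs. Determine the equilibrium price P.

126

Delta's profit: π_D = (351 - 1.5Q)q_D - (97q_D). Setting ∂π_D/∂q_D = 0: 254 - 3q_D - (3/2)(q_B + q_V) = 0.
Bastion's profit: π_B = (351 - 1.5Q)q_B - (48q_B). Setting ∂π_B/∂q_B = 0: 303 - 3q_B - (3/2)(q_D + q_V) = 0.
Vertex's first-order condition: 343 - 3q_V - (3/2)(q_D + q_B) = 0.
Summing all 3 equations gives 900 − 6Q = 0, hence Q = 150.
Back-substituting: q_D = (254 − 225)/(3/2) = 58/3, q_B = (303 − 225)/(3/2) = 52, q_V = (343 − 225)/(3/2) = 236/3.
Total output Q = 150, so price P = 351 - (3/2)·150 = 126.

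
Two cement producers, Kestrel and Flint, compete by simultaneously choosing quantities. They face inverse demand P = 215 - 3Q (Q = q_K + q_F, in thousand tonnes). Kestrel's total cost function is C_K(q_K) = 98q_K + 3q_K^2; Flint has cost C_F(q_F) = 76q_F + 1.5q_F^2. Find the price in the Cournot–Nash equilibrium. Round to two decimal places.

Kestrel's profit: π_K = (215 - 3Q)q_K - (98q_K + 3q_K²). Setting ∂π_K/∂q_K = 0: 117 - 12q_K - 3(q_F) = 0.
Flint's first-order condition: 139 - 9q_F - 3(q_K) = 0.
So q_K = (117 - 3q_F)/12 and q_F = (139 - 3q_K)/9.
Solving the pair: q_K = 212/33, q_F = 439/33.
Total output Q = 217/11, so price P = 215 - 3·(217/11) = 1714/11.

155.82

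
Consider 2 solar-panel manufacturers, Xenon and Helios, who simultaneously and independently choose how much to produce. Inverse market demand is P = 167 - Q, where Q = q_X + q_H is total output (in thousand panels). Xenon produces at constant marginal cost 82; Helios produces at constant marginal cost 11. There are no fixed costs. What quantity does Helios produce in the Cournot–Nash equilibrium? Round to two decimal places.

75.67

Xenon's profit: π_X = (167 - Q)q_X - (82q_X). Setting ∂π_X/∂q_X = 0: 85 - 2q_X - (q_H) = 0.
Helios's first-order condition: 156 - 2q_H - (q_X) = 0.
So q_X = (85 - q_H)/2 and q_H = (156 - q_X)/2.
Substituting one into the other gives q_X = 14/3 and q_H = 227/3.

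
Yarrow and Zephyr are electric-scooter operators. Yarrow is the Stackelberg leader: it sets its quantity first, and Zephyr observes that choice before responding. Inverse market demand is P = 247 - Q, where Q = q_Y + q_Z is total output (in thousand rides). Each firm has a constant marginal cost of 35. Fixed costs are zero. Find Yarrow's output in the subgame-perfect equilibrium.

The follower Zephyr best-responds to any q_Y: π_Z = (247 - Q)q_Z - 35q_Z.
Follower FOC: 212 - q_Y - 2q_Z = 0, so q_Z(q_Y) = (212 - q_Y)/2.
The leader anticipates this reaction. Substituting into P = 247 - Q gives P = 141 - (1/2)q_Y, so π_Y = (141 - (1/2)q_Y)q_Y - 35q_Y.
Leader FOC: 106 - q_Y = 0, so q_Y = 106.
Then q_Z = (212 - 106)/2 = 53.

106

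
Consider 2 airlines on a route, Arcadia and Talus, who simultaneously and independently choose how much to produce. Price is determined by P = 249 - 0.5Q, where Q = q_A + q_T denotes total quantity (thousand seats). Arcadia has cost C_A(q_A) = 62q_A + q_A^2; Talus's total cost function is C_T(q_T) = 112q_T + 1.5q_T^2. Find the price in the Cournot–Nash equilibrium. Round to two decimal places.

Arcadia's profit: π_A = (249 - 0.5Q)q_A - (62q_A + q_A²). Setting ∂π_A/∂q_A = 0: 187 - 3q_A - (1/2)(q_T) = 0.
Talus's first-order condition: 137 - 4q_T - (1/2)(q_A) = 0.
Rearranging gives the reaction functions q_A = (187 - (1/2)q_T)/3 and q_T = (137 - (1/2)q_A)/4.
Solving the pair: q_A = 57.8298, q_T = 1270/47.
Total output Q = 84.8511, so price P = 249 - (1/2)·84.8511 = 206.5745.

206.57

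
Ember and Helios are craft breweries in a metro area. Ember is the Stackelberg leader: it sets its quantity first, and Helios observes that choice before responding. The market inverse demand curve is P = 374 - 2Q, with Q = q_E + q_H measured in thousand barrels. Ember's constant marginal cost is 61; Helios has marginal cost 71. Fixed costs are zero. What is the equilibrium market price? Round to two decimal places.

Solve by backward induction. Given q_E, the follower Helios maximises π_H = (374 - 2q_E - 2q_H)q_H - 71q_H.
∂π_H/∂q_H = 303 - 2q_E - 4q_H = 0 gives the reaction function q_H = (303 - 2q_E)/4.
The leader anticipates this reaction. Substituting into P = 374 - 2Q gives P = 445/2 - q_E, so π_E = (445/2 - q_E)q_E - 61q_E.
The leader's first-order condition 323/2 - 2q_E = 0 yields q_E = 323/4.
Then q_H = (303 - 2·(323/4))/4 = 283/8.
Total output Q = 929/8, so price P = 374 - 2·(929/8) = 567/4.

141.75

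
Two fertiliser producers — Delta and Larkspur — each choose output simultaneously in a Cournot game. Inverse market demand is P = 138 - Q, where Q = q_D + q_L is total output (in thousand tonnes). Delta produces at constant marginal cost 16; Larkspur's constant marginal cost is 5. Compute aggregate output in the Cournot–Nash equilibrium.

85

Delta's profit: π_D = (138 - Q)q_D - (16q_D). Setting ∂π_D/∂q_D = 0: 122 - 2q_D - (q_L) = 0.
Larkspur's first-order condition: 133 - 2q_L - (q_D) = 0.
Rearranging gives the reaction functions q_D = (122 - q_L)/2 and q_L = (133 - q_D)/2.
Substituting one into the other gives q_D = 37 and q_L = 48.
Total output Q = 37 + 48 = 85.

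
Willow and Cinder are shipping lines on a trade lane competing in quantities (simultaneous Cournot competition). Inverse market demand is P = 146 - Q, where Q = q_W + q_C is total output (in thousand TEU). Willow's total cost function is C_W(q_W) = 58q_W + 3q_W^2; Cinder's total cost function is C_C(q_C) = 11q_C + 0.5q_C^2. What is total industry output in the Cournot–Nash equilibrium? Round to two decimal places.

48.74

Willow's profit: π_W = (146 - Q)q_W - (58q_W + 3q_W²). Setting ∂π_W/∂q_W = 0: 88 - 8q_W - (q_C) = 0.
Cinder's first-order condition: 135 - 3q_C - (q_W) = 0.
So q_W = (88 - q_C)/8 and q_C = (135 - q_W)/3.
Solving the pair: q_W = 129/23, q_C = 992/23.
Total output Q = 129/23 + 992/23 = 1121/23.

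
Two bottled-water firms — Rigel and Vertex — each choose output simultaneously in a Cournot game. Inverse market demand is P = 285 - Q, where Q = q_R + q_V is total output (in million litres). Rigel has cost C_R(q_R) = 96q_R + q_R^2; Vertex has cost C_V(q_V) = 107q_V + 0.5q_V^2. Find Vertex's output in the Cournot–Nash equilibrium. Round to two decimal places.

Rigel's profit: π_R = (285 - Q)q_R - (96q_R + q_R²). Setting ∂π_R/∂q_R = 0: 189 - 4q_R - (q_V) = 0.
Vertex's profit: π_V = (285 - Q)q_V - (107q_V + (1/2)q_V²). Setting ∂π_V/∂q_V = 0: 178 - 3q_V - (q_R) = 0.
Best responses: q_R = (189 - q_V)/4, q_V = (178 - q_R)/3.
Solving the pair: q_R = 389/11, q_V = 523/11.

47.55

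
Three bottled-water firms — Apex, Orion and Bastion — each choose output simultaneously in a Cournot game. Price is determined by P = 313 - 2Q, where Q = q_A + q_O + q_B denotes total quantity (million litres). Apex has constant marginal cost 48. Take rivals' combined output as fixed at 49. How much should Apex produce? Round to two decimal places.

41.75

With rivals' combined output fixed at 49, Apex's profit is π_A = (313 - 2·49 - 2q_A)q_A - (48q_A) = (215 - 2q_A)q_A - (48q_A).
∂π_A/∂q_A = 167 - 4q_A = 0, so q_A = 167/4.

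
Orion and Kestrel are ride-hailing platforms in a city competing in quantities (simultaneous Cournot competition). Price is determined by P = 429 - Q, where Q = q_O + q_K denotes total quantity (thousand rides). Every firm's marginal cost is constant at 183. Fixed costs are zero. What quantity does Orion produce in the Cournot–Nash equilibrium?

82

Each firm earns π_i = (429 - Q)q_i - 183q_i.
First-order condition (treating rivals' output as given): 246 - 2q_i - q_j = 0.
With identical firms every q_j equals q_i, so q_j = q_i and 246 = 3q_i, giving q_i = 82.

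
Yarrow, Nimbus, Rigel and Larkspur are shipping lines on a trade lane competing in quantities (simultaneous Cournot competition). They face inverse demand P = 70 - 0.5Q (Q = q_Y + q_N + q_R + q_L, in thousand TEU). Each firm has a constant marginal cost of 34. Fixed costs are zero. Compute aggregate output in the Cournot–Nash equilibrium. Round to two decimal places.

57.60

A representative firm's profit is π_i = q_i(70 - 0.5Q) - 34q_i.
Setting ∂π_i/∂q_i = 0 with rivals' quantities fixed: 36 - q_i - (1/2)·Σ_{j≠i} q_j = 0.
With identical firms every q_j equals q_i, so Σ_{j≠i} q_j = 3q_i and 36 = (5/2)q_i, giving q_i = 72/5.
Total output Q = 72/5 + 72/5 + 72/5 + 72/5 = 288/5.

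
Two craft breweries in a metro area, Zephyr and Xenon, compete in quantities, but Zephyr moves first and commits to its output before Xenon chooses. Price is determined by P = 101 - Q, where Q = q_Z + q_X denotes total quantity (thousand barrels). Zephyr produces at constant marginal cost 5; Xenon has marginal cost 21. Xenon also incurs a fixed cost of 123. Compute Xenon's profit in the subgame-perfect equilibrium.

21

Solve by backward induction. Given q_Z, the follower Xenon maximises π_X = (101 - q_Z - q_X)q_X - 21q_X.
∂π_X/∂q_X = 80 - q_Z - 2q_X = 0 gives the reaction function q_X = (80 - q_Z)/2.
The leader anticipates this reaction. Substituting into P = 101 - Q gives P = 61 - (1/2)q_Z, so π_Z = (61 - (1/2)q_Z)q_Z - 5q_Z.
Leader FOC: 56 - q_Z = 0, so q_Z = 56.
Then q_X = (80 - 56)/2 = 12.
Price P = 101 - 68 = 33.
Xenon's profit: (33 - 21)·12 - 123 = 21.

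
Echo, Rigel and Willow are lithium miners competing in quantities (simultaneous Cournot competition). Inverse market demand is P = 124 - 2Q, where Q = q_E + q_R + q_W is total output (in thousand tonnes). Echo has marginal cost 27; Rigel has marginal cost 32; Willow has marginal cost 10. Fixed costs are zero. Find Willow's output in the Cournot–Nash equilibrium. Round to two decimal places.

Echo's profit: π_E = (124 - 2Q)q_E - (27q_E). Setting ∂π_E/∂q_E = 0: 97 - 4q_E - 2(q_R + q_W) = 0.
Rigel's first-order condition: 92 - 4q_R - 2(q_E + q_W) = 0.
Willow's profit: π_W = (124 - 2Q)q_W - (10q_W). Setting ∂π_W/∂q_W = 0: 114 - 4q_W - 2(q_E + q_R) = 0.
Adding the 3 first-order conditions: 303 − 8Q = 0, so Q = 303/8.
Back-substituting: q_E = (97 − 303/4)/2 = 85/8, q_R = (92 − 303/4)/2 = 65/8, q_W = (114 − 303/4)/2 = 153/8.

19.13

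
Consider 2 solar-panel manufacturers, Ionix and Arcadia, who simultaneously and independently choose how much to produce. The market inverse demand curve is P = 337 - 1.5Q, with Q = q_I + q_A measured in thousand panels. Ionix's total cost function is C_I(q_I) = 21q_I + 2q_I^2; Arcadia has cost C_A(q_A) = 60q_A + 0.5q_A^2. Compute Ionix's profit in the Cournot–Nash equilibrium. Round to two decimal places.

3800.29

Ionix's profit: π_I = (337 - 1.5Q)q_I - (21q_I + 2q_I²). Setting ∂π_I/∂q_I = 0: 316 - 7q_I - (3/2)(q_A) = 0.
Arcadia's profit: π_A = (337 - 1.5Q)q_A - (60q_A + (1/2)q_A²). Setting ∂π_A/∂q_A = 0: 277 - 4q_A - (3/2)(q_I) = 0.
So q_I = (316 - (3/2)q_A)/7 and q_A = (277 - (3/2)q_I)/4.
Solving the pair: q_I = 32.9515, q_A = 56.8932.
Price P = 337 - (3/2)·89.8447 = 202.2330.
Ionix's profit: 202.2330·32.9515 - 21·32.9515 - 2·32.9515² = 3800.2947.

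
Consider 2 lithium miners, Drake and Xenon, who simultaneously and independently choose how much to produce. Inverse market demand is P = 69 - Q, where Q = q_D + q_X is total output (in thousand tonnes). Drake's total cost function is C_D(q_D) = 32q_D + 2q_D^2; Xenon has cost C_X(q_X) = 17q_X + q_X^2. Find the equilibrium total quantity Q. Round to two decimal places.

16.13

Drake's profit: π_D = (69 - Q)q_D - (32q_D + 2q_D²). Setting ∂π_D/∂q_D = 0: 37 - 6q_D - (q_X) = 0.
Xenon's profit: π_X = (69 - Q)q_X - (17q_X + q_X²). Setting ∂π_X/∂q_X = 0: 52 - 4q_X - (q_D) = 0.
So q_D = (37 - q_X)/6 and q_X = (52 - q_D)/4.
Solving the pair: q_D = 96/23, q_X = 275/23.
Total output Q = 96/23 + 275/23 = 371/23.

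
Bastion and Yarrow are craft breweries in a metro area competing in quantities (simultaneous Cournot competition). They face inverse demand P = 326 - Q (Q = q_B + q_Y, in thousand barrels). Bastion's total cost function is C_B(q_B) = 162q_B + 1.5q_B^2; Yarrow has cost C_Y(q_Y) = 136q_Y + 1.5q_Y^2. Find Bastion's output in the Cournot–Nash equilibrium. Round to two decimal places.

26.25

Bastion's profit: π_B = (326 - Q)q_B - (162q_B + (3/2)q_B²). Setting ∂π_B/∂q_B = 0: 164 - 5q_B - (q_Y) = 0.
Yarrow's first-order condition: 190 - 5q_Y - (q_B) = 0.
So q_B = (164 - q_Y)/5 and q_Y = (190 - q_B)/5.
Solving the pair: q_B = 105/4, q_Y = 131/4.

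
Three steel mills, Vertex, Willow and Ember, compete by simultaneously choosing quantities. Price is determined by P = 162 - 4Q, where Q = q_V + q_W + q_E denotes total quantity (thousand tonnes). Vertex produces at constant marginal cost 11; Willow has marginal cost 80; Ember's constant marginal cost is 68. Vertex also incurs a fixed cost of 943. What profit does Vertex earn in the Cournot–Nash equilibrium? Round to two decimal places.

Vertex's profit: π_V = (162 - 4Q)q_V - (11q_V). Setting ∂π_V/∂q_V = 0: 151 - 8q_V - 4(q_W + q_E) = 0.
Willow's first-order condition: 82 - 8q_W - 4(q_V + q_E) = 0.
Ember's first-order condition: 94 - 8q_E - 4(q_V + q_W) = 0.
Adding the 3 first-order conditions: 327 − 16Q = 0, so Q = 327/16.
Back-substituting: q_V = (151 − 327/4)/4 = 277/16, q_W = (82 − 327/4)/4 = 1/16, q_E = (94 − 327/4)/4 = 49/16.
Price P = 162 - 4·(327/16) = 321/4.
Vertex's profit: (321/4 - 11)·(277/16) - 943 = 255.8906.

255.89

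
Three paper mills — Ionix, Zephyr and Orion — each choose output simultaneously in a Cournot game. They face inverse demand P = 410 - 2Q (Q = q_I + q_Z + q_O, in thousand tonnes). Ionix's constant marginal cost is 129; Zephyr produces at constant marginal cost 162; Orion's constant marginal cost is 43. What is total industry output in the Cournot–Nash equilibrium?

Ionix's profit: π_I = (410 - 2Q)q_I - (129q_I). Setting ∂π_I/∂q_I = 0: 281 - 4q_I - 2(q_Z + q_O) = 0.
Zephyr's first-order condition: 248 - 4q_Z - 2(q_I + q_O) = 0.
Orion's profit: π_O = (410 - 2Q)q_O - (43q_O). Setting ∂π_O/∂q_O = 0: 367 - 4q_O - 2(q_I + q_Z) = 0.
Adding the 3 first-order conditions: 896 − 8Q = 0, so Q = 112.
Back-substituting: q_I = (281 − 224)/2 = 57/2, q_Z = (248 − 224)/2 = 12, q_O = (367 − 224)/2 = 143/2.
Total output Q = 57/2 + 12 + 143/2 = 112.

112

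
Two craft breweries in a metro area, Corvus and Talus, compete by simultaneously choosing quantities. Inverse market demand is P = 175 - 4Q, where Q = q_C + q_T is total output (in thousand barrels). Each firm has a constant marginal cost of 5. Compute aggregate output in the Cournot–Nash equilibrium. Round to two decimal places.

28.33

Each firm earns π_i = (175 - 4Q)q_i - 5q_i.
Setting ∂π_i/∂q_i = 0 with rivals' quantities fixed: 170 - 8q_i - 4q_j = 0.
By symmetry each firm produces the same amount; substituting q_j = q_i yields q_i = 170/12 = 85/6.
Total output Q = 85/6 + 85/6 = 85/3.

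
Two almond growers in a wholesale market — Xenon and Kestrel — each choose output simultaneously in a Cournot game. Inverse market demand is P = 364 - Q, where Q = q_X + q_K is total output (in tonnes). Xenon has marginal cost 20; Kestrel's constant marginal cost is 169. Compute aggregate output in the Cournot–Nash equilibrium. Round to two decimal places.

Xenon's profit: π_X = (364 - Q)q_X - (20q_X). Setting ∂π_X/∂q_X = 0: 344 - 2q_X - (q_K) = 0.
Kestrel's profit: π_K = (364 - Q)q_K - (169q_K). Setting ∂π_K/∂q_K = 0: 195 - 2q_K - (q_X) = 0.
Rearranging gives the reaction functions q_X = (344 - q_K)/2 and q_K = (195 - q_X)/2.
Substituting one into the other gives q_X = 493/3 and q_K = 46/3.
Total output Q = 493/3 + 46/3 = 539/3.

179.67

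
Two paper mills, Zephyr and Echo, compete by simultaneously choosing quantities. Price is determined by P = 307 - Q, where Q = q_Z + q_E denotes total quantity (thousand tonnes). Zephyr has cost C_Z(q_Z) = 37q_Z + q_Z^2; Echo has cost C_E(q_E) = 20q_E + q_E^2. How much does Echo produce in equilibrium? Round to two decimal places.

Zephyr's profit: π_Z = (307 - Q)q_Z - (37q_Z + q_Z²). Setting ∂π_Z/∂q_Z = 0: 270 - 4q_Z - (q_E) = 0.
Echo's profit: π_E = (307 - Q)q_E - (20q_E + q_E²). Setting ∂π_E/∂q_E = 0: 287 - 4q_E - (q_Z) = 0.
Best responses: q_Z = (270 - q_E)/4, q_E = (287 - q_Z)/4.
Solving the pair: q_Z = 793/15, q_E = 878/15.

58.53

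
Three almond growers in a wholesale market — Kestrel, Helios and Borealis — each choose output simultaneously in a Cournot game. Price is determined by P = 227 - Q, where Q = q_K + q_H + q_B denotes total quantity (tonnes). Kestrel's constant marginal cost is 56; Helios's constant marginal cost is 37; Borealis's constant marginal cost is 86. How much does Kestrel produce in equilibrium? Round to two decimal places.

45.50

Kestrel's profit: π_K = (227 - Q)q_K - (56q_K). Setting ∂π_K/∂q_K = 0: 171 - 2q_K - (q_H + q_B) = 0.
Helios's first-order condition: 190 - 2q_H - (q_K + q_B) = 0.
Borealis's profit: π_B = (227 - Q)q_B - (86q_B). Setting ∂π_B/∂q_B = 0: 141 - 2q_B - (q_K + q_H) = 0.
Adding the 3 conditions: 502 − 2Q − 2Q = 0, i.e. Q = 251/2.
Back-substituting: q_K = (171 − 251/2) = 91/2, q_H = (190 − 251/2) = 129/2, q_B = (141 − 251/2) = 31/2.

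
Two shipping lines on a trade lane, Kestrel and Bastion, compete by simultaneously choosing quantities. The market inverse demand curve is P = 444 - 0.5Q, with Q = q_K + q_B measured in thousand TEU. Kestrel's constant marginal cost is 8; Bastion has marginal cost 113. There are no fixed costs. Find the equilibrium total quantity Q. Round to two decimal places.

511.33

Kestrel's profit: π_K = (444 - 0.5Q)q_K - (8q_K). Setting ∂π_K/∂q_K = 0: 436 - q_K - (1/2)(q_B) = 0.
Bastion's first-order condition: 331 - q_B - (1/2)(q_K) = 0.
Rearranging gives the reaction functions q_K = (436 - (1/2)q_B) and q_B = (331 - (1/2)q_K).
Substituting one into the other gives q_K = 1082/3 and q_B = 452/3.
Total output Q = 1082/3 + 452/3 = 1534/3.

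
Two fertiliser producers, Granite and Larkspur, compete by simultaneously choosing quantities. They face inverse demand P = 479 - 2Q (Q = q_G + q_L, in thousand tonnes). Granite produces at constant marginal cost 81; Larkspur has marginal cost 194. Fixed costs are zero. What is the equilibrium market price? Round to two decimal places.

Granite's profit: π_G = (479 - 2Q)q_G - (81q_G). Setting ∂π_G/∂q_G = 0: 398 - 4q_G - 2(q_L) = 0.
Larkspur's first-order condition: 285 - 4q_L - 2(q_G) = 0.
So q_G = (398 - 2q_L)/4 and q_L = (285 - 2q_G)/4.
Solving the pair: q_G = 511/6, q_L = 86/3.
Total output Q = 683/6, so price P = 479 - 2·(683/6) = 754/3.

251.33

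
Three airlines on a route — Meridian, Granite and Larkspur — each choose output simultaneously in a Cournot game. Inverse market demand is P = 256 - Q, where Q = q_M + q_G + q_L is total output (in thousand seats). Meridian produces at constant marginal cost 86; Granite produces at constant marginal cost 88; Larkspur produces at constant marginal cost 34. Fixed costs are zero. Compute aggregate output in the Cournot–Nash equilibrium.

Meridian's profit: π_M = (256 - Q)q_M - (86q_M). Setting ∂π_M/∂q_M = 0: 170 - 2q_M - (q_G + q_L) = 0.
Granite's profit: π_G = (256 - Q)q_G - (88q_G). Setting ∂π_G/∂q_G = 0: 168 - 2q_G - (q_M + q_L) = 0.
Larkspur's profit: π_L = (256 - Q)q_L - (34q_L). Setting ∂π_L/∂q_L = 0: 222 - 2q_L - (q_M + q_G) = 0.
Adding the 3 first-order conditions: 560 − 4Q = 0, so Q = 140.
Back-substituting: q_M = (170 − 140) = 30, q_G = (168 − 140) = 28, q_L = (222 − 140) = 82.
Total output Q = 30 + 28 + 82 = 140.

140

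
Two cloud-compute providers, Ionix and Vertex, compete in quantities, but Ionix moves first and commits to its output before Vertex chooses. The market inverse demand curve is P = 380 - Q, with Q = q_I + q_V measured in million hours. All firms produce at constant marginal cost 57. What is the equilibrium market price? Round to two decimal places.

Solve by backward induction. Given q_I, the follower Vertex maximises π_V = (380 - q_I - q_V)q_V - 57q_V.
∂π_V/∂q_V = 323 - q_I - 2q_V = 0 gives the reaction function q_V = (323 - q_I)/2.
The leader anticipates this reaction. Substituting into P = 380 - Q gives P = 437/2 - (1/2)q_I, so π_I = (437/2 - (1/2)q_I)q_I - 57q_I.
Leader FOC: 323/2 - q_I = 0, so q_I = 323/2.
Then q_V = (323 - 323/2)/2 = 323/4.
Total output Q = 969/4, so price P = 380 - 969/4 = 551/4.

137.75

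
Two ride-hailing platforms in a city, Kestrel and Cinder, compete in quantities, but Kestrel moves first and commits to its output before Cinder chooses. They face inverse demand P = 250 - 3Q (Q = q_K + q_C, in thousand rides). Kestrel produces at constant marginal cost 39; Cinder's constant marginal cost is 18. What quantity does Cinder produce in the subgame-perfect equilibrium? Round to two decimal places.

The follower Cinder best-responds to any q_K: π_C = (250 - 3Q)q_C - 18q_C.
∂π_C/∂q_C = 232 - 3q_K - 6q_C = 0 gives the reaction function q_C = (232 - 3q_K)/6.
The leader anticipates this reaction. Substituting into P = 250 - 3Q gives P = 134 - (3/2)q_K, so π_K = (134 - (3/2)q_K)q_K - 39q_K.
Leader FOC: 95 - 3q_K = 0, so q_K = 95/3.
Then q_C = (232 - 3·(95/3))/6 = 137/6.

22.83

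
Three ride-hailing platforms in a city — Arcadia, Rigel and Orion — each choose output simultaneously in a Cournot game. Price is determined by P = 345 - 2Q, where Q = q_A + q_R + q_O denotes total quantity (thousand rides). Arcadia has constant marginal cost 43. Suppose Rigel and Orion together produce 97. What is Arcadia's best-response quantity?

27

With rivals' combined output fixed at 97, Arcadia's profit is π_A = (345 - 2·97 - 2q_A)q_A - (43q_A) = (151 - 2q_A)q_A - (43q_A).
∂π_A/∂q_A = 108 - 4q_A = 0, so q_A = 27.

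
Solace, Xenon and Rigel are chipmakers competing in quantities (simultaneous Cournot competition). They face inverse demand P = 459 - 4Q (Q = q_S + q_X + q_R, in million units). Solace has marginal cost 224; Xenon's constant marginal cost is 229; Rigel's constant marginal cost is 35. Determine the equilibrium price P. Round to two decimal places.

236.75

Solace's profit: π_S = (459 - 4Q)q_S - (224q_S). Setting ∂π_S/∂q_S = 0: 235 - 8q_S - 4(q_X + q_R) = 0.
Xenon's profit: π_X = (459 - 4Q)q_X - (229q_X). Setting ∂π_X/∂q_X = 0: 230 - 8q_X - 4(q_S + q_R) = 0.
Rigel's profit: π_R = (459 - 4Q)q_R - (35q_R). Setting ∂π_R/∂q_R = 0: 424 - 8q_R - 4(q_S + q_X) = 0.
Summing all 3 equations gives 889 − 16Q = 0, hence Q = 889/16.
Back-substituting: q_S = (235 − 889/4)/4 = 51/16, q_X = (230 − 889/4)/4 = 31/16, q_R = (424 − 889/4)/4 = 807/16.
Total output Q = 889/16, so price P = 459 - 4·(889/16) = 947/4.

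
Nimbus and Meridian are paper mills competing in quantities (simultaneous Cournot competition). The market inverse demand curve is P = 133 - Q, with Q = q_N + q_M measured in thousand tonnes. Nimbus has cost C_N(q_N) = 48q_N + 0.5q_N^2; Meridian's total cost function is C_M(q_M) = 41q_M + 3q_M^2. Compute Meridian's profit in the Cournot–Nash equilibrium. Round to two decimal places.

275.85

Nimbus's profit: π_N = (133 - Q)q_N - (48q_N + (1/2)q_N²). Setting ∂π_N/∂q_N = 0: 85 - 3q_N - (q_M) = 0.
Meridian's first-order condition: 92 - 8q_M - (q_N) = 0.
Rearranging gives the reaction functions q_N = (85 - q_M)/3 and q_M = (92 - q_N)/8.
Substituting one into the other gives q_N = 588/23 and q_M = 191/23.
Price P = 133 - 779/23 = 99.1304.
Meridian's profit: 99.1304·(191/23) - 41·(191/23) - 3(191/23)² = 275.8488.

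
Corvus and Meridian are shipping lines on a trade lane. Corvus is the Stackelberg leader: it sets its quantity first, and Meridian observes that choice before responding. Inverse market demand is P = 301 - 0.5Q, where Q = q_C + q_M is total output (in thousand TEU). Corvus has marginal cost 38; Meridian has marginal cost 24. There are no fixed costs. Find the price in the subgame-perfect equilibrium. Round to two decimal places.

100.25

The follower Meridian best-responds to any q_C: π_M = (301 - 0.5Q)q_M - 24q_M.
Follower FOC: 277 - (1/2)q_C - q_M = 0, so q_M(q_C) = (277 - (1/2)q_C).
The leader anticipates this reaction. Substituting into P = 301 - 0.5Q gives P = 325/2 - (1/4)q_C, so π_C = (325/2 - (1/4)q_C)q_C - 38q_C.
Maximising: ∂π_C/∂q_C = 249/2 - (1/2)q_C = 0, giving q_C = 249.
Then q_M = (277 - (1/2)·249) = 305/2.
Total output Q = 803/2, so price P = 301 - (1/2)·(803/2) = 401/4.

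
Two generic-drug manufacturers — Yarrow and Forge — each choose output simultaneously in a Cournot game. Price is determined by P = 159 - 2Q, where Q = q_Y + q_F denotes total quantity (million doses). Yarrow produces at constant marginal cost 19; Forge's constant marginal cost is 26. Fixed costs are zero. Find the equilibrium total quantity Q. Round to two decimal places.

45.50

Yarrow's profit: π_Y = (159 - 2Q)q_Y - (19q_Y). Setting ∂π_Y/∂q_Y = 0: 140 - 4q_Y - 2(q_F) = 0.
Forge's profit: π_F = (159 - 2Q)q_F - (26q_F). Setting ∂π_F/∂q_F = 0: 133 - 4q_F - 2(q_Y) = 0.
Best responses: q_Y = (140 - 2q_F)/4, q_F = (133 - 2q_Y)/4.
Substituting one into the other gives q_Y = 49/2 and q_F = 21.
Total output Q = 49/2 + 21 = 91/2.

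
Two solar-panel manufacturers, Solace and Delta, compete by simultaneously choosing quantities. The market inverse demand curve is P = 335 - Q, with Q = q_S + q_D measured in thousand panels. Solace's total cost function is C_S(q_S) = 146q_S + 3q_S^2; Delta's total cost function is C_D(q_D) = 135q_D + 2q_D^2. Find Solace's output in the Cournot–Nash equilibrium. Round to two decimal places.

Solace's profit: π_S = (335 - Q)q_S - (146q_S + 3q_S²). Setting ∂π_S/∂q_S = 0: 189 - 8q_S - (q_D) = 0.
Delta's profit: π_D = (335 - Q)q_D - (135q_D + 2q_D²). Setting ∂π_D/∂q_D = 0: 200 - 6q_D - (q_S) = 0.
Rearranging gives the reaction functions q_S = (189 - q_D)/8 and q_D = (200 - q_S)/6.
Substituting one into the other gives q_S = 934/47 and q_D = 1411/47.

19.87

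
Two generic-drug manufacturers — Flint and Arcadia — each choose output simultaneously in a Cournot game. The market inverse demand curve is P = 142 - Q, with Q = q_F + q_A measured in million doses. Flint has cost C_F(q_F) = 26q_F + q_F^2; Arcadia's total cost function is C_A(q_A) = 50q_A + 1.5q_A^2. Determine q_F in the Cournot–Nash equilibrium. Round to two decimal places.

25.68

Flint's profit: π_F = (142 - Q)q_F - (26q_F + q_F²). Setting ∂π_F/∂q_F = 0: 116 - 4q_F - (q_A) = 0.
Arcadia's profit: π_A = (142 - Q)q_A - (50q_A + (3/2)q_A²). Setting ∂π_A/∂q_A = 0: 92 - 5q_A - (q_F) = 0.
Rearranging gives the reaction functions q_F = (116 - q_A)/4 and q_A = (92 - q_F)/5.
Substituting one into the other gives q_F = 488/19 and q_A = 252/19.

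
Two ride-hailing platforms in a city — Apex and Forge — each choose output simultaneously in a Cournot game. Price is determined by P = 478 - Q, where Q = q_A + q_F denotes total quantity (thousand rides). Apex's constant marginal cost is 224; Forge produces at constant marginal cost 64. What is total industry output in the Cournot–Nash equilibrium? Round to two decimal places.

222.67

Apex's profit: π_A = (478 - Q)q_A - (224q_A). Setting ∂π_A/∂q_A = 0: 254 - 2q_A - (q_F) = 0.
Forge's profit: π_F = (478 - Q)q_F - (64q_F). Setting ∂π_F/∂q_F = 0: 414 - 2q_F - (q_A) = 0.
Rearranging gives the reaction functions q_A = (254 - q_F)/2 and q_F = (414 - q_A)/2.
Substituting one into the other gives q_A = 94/3 and q_F = 574/3.
Total output Q = 94/3 + 574/3 = 668/3.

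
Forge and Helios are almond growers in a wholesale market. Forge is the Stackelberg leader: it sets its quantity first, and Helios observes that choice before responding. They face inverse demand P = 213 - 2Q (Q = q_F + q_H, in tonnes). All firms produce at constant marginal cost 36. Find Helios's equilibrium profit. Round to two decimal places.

979.03

The follower Helios best-responds to any q_F: π_H = (213 - 2Q)q_H - 36q_H.
∂π_H/∂q_H = 177 - 2q_F - 4q_H = 0 gives the reaction function q_H = (177 - 2q_F)/4.
The leader anticipates this reaction. Substituting into P = 213 - 2Q gives P = 249/2 - q_F, so π_F = (249/2 - q_F)q_F - 36q_F.
The leader's first-order condition 177/2 - 2q_F = 0 yields q_F = 177/4.
Then q_H = (177 - 2·(177/4))/4 = 177/8.
Price P = 213 - 2·(531/8) = 321/4.
Helios's profit: (321/4 - 36)·(177/8) = 979.0313.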